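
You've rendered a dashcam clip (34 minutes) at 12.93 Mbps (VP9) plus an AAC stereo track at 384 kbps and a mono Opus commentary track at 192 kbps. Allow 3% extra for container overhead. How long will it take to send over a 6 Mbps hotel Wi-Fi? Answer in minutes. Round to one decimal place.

34 min = 2040 s
Audio total: 384 + 192 = 576 kbps = 0.576 Mbps.
Total bitrate: 13.506 Mbps.
File: 13.506 Mbps × 2040 s = 27552.2 Mb.
With 3% container overhead: ×1.03. → 28378.8 Mb.
At 6 Mbps: 28378.8 / 6 = 4729.8 s ≈ 78.8 minutes.

78.8 minutes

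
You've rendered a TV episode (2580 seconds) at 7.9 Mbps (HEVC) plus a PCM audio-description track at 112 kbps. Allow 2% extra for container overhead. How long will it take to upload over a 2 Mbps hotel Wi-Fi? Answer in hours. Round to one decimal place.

Audio: 112 kbps = 0.112 Mbps.
Total bitrate: 8.012 Mbps.
File: 8.012 Mbps × 2580 s = 20671.0 Mb.
With 2% container overhead: ×1.02. → 21084.4 Mb.
At 2 Mbps: 21084.4 / 2 = 10542.2 s ≈ 2.93 hours.

2.9 hours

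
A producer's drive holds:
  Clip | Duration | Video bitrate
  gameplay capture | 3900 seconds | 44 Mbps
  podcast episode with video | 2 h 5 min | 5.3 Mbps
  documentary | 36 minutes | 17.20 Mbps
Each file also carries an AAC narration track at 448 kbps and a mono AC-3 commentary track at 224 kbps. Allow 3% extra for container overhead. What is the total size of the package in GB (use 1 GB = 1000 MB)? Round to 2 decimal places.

33.17 GB

Audio total: 448 + 224 = 672 kbps = 0.672 Mbps.
gameplay capture: 44.672 Mbps × 3900 s × 1.03 = 179447.4 Mb
podcast episode with video: 5.972 Mbps × 7500 s × 1.03 = 46133.7 Mb
documentary: 17.872 Mbps × 2160 s × 1.03 = 39761.6 Mb
Total: 265342.7 Mb = 33167.8 MB.
= 33.17 GB.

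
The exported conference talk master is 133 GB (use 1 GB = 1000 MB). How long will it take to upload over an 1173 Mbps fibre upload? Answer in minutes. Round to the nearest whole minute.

File: 133 GB = 1064000.0 Mb.
At 1173 Mbps: 1064000.0 / 1173 = 907.1 s ≈ 15.1 minutes.

15 minutes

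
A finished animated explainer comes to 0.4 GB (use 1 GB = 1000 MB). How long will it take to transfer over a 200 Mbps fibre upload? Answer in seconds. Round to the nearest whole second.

16 seconds

File: 0.4 GB = 3200.0 Mb.
At 200 Mbps: 3200.0 / 200 = 16.0 s ≈ 16 seconds.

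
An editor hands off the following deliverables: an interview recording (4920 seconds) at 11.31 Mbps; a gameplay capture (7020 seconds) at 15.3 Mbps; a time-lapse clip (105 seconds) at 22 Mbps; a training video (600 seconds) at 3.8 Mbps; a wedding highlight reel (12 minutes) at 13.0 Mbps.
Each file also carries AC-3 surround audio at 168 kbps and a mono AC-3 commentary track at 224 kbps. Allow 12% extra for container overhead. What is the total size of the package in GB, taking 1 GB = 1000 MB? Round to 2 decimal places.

25.51 GB

Audio total: 168 + 224 = 392 kbps = 0.392 Mbps.
interview recording: 11.702 Mbps × 4920 s × 1.12 = 64482.7 Mb
gameplay capture: 15.692 Mbps × 7020 s × 1.12 = 123376.8 Mb
time-lapse clip: 22.392 Mbps × 105 s × 1.12 = 2633.3 Mb
training video: 4.192 Mbps × 600 s × 1.12 = 2817.0 Mb
wedding highlight reel: 13.392 Mbps × 720 s × 1.12 = 10799.3 Mb
Total: 204109.1 Mb = 25513.6 MB.
= 25.51 GB.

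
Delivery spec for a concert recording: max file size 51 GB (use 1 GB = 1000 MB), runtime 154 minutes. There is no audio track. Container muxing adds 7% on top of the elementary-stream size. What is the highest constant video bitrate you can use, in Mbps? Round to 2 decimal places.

Budget: 51 GB = 408000.0 Mb.
Stream payload after overhead: 408000.0 / 1.07 = 381308.4 Mb.
154 min = 9240 s
Total bitrate budget: 381308.4 Mb / 9240 s = 41.267 Mbps.

41.27 Mbps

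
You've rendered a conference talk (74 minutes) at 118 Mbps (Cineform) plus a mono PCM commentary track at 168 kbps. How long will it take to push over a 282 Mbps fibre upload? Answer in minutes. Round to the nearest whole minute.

74 min = 4440 s
Audio: 168 kbps = 0.168 Mbps.
Total bitrate: 118.168 Mbps.
File: 118.168 Mbps × 4440 s = 524665.9 Mb.
At 282 Mbps: 524665.9 / 282 = 1860.5 s ≈ 31 minutes.

31 minutes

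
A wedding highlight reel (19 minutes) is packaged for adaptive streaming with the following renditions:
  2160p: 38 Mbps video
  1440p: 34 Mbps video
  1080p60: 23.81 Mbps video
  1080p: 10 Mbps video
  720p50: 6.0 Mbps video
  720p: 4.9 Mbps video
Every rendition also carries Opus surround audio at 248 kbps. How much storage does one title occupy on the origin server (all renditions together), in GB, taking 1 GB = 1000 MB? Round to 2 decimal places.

19 min = 1140 s
Audio: 248 kbps = 0.248 Mbps.
Sum of rendition bitrates: (38+0.248) + (34+0.248) + (23.81+0.248) + (10+0.248) + (6.0+0.248) + (4.9+0.248) = 118.198 Mbps.
× 1140 s = 134,746 Mb = 16,843 MB = 16.84 GB.

16.84 GB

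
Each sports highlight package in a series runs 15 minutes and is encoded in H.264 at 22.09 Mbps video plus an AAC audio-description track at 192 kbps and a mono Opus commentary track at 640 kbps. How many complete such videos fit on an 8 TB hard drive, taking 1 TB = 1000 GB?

3102

15 min = 900 s
Audio total: 192 + 640 = 832 kbps = 0.832 Mbps.
Total bitrate: 22.922 Mbps.
Per item: 22.922 Mbps × 900 s = 20,630 Mb = 2,579 MB.
Capacity: 8 TB = 64,000,000 Mb; 3102.31 items → 3102 complete.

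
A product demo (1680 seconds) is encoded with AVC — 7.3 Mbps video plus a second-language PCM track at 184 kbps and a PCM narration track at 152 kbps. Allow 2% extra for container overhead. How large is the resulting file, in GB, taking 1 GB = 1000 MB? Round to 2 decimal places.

Audio total: 184 + 152 = 336 kbps = 0.336 Mbps.
Total bitrate: 7.3 + 0.336 = 7.636 Mbps.
Stream data: 7.636 Mbps × 1680 s = 12828.5 Mb.
With 2% container overhead: ×1.02.
13,085 Mb ÷ 8 = 1,636 MB → 1.636 GB.

1.64 GB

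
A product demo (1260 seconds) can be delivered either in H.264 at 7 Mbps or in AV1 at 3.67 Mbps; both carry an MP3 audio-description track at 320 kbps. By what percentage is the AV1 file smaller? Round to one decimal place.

45.5%

Audio: 320 kbps = 0.320 Mbps.
H.264: 7.320 Mbps × 1260 s = 9223.2 Mb = 1.074 GiB.
AV1: 3.990 Mbps × 1260 s = 5027.4 Mb = 0.585 GiB.
Reduction: (1 − 0.585/1.074) × 100 = 45.49%.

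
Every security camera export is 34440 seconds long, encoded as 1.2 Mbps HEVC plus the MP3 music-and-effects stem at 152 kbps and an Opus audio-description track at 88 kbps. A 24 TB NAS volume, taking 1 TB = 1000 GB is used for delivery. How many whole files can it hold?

3871

Audio total: 152 + 88 = 240 kbps = 0.240 Mbps.
Total bitrate: 1.440 Mbps.
Per item: 1.440 Mbps × 34440 s = 49,594 Mb = 6,199 MB.
Capacity: 24 TB = 192,000,000 Mb; 3871.47 items → 3871 complete.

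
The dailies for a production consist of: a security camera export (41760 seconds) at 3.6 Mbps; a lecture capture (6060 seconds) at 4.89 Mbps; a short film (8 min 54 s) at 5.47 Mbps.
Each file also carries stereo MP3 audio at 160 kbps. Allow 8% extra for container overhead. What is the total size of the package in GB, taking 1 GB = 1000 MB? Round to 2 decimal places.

Audio: 160 kbps = 0.160 Mbps.
security camera export: 3.760 Mbps × 41760 s × 1.08 = 169579.0 Mb
lecture capture: 5.050 Mbps × 6060 s × 1.08 = 33051.2 Mb
short film: 5.630 Mbps × 534 s × 1.08 = 3246.9 Mb
Total: 205877.2 Mb = 25734.6 MB.
= 25.73 GB.

25.73 GB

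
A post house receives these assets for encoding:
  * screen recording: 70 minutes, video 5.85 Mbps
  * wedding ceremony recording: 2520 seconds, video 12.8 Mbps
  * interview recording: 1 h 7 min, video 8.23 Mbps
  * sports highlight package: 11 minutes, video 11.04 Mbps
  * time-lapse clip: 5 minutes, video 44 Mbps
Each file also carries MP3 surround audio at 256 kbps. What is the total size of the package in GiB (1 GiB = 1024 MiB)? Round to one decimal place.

Audio: 256 kbps = 0.256 Mbps.
screen recording: 6.106 Mbps × 4200 s = 25645.2 Mb
wedding ceremony recording: 13.056 Mbps × 2520 s = 32901.1 Mb
interview recording: 8.486 Mbps × 4020 s = 34113.7 Mb
sports highlight package: 11.296 Mbps × 660 s = 7455.4 Mb
time-lapse clip: 44.256 Mbps × 300 s = 13276.8 Mb
Total: 113392.2 Mb = 14174.0 MB.
= 13.20 GiB.

13.2 GiB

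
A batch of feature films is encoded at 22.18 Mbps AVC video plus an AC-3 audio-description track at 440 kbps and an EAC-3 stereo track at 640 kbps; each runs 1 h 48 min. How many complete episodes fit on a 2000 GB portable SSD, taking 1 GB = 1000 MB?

1 h 48 min = 108 min = 6480 s
Audio total: 440 + 640 = 1080 kbps = 1.080 Mbps.
Total bitrate: 23.260 Mbps.
Per item: 23.260 Mbps × 6480 s = 150,725 Mb = 18,841 MB.
Capacity: 2000 GB = 16,000,000 Mb; 106.15 items → 106 complete.

106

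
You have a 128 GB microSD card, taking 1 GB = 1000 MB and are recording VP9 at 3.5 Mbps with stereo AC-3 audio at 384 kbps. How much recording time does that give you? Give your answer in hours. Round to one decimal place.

Audio: 384 kbps = 0.384 Mbps.
Total bitrate: 3.5 + 0.384 = 3.884 Mbps.
Capacity: 128 GB = 1,024,000 Mb.
Recording time: 1,024,000 / 3.884 = 263,646 s ≈ 73.2 hours.

73.2 hours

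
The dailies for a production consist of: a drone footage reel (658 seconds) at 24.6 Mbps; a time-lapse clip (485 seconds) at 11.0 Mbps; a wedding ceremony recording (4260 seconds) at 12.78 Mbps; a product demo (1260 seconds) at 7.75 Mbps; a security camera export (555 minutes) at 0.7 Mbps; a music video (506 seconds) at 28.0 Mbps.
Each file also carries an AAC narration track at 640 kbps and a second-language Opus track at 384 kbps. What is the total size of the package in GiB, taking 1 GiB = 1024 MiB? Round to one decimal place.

Audio total: 640 + 384 = 1024 kbps = 1.024 Mbps.
drone footage reel: 25.624 Mbps × 658 s = 16860.6 Mb
time-lapse clip: 12.024 Mbps × 485 s = 5831.6 Mb
wedding ceremony recording: 13.804 Mbps × 4260 s = 58805.0 Mb
product demo: 8.774 Mbps × 1260 s = 11055.2 Mb
security camera export: 1.724 Mbps × 33300 s = 57409.2 Mb
music video: 29.024 Mbps × 506 s = 14686.1 Mb
Total: 164647.9 Mb = 20581.0 MB.
= 19.17 GiB.

19.2 GiB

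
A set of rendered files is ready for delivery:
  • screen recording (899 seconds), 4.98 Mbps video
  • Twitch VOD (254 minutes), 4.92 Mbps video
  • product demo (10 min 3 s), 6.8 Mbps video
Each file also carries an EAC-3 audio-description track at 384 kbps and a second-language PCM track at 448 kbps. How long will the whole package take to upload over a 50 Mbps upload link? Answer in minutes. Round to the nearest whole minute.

32 minutes

Audio total: 384 + 448 = 832 kbps = 0.832 Mbps.
screen recording: 5.812 Mbps × 899 s = 5225.0 Mb
Twitch VOD: 5.752 Mbps × 15240 s = 87660.5 Mb
product demo: 7.632 Mbps × 603 s = 4602.1 Mb
Total: 97487.6 Mb = 12185.9 MB.
At 50 Mbps: 97487.6 / 50 = 1950 s ≈ 32.5 minutes.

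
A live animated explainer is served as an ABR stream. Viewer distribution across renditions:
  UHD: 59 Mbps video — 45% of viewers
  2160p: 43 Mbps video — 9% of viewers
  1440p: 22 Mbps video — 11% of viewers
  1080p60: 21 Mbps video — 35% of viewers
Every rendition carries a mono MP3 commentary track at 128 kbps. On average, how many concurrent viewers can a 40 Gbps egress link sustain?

992

Audio: 128 kbps = 0.128 Mbps.
Average per-viewer bitrate: 0.45×59.128 + 0.09×43.128 + 0.11×22.128 + 0.35×21.128 = 40.318 Mbps.
40 Gbps = 40,000 Mbps; 40,000 / 40.318 = 992.11 → 992.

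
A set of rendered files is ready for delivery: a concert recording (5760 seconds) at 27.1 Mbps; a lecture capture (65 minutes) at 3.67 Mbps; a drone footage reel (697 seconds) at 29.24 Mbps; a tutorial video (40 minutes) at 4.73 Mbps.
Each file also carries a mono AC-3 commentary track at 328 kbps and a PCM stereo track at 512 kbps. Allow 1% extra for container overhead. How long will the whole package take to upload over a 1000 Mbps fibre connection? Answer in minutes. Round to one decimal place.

3.6 minutes

Audio total: 328 + 512 = 840 kbps = 0.840 Mbps.
concert recording: 27.940 Mbps × 5760 s × 1.01 = 162543.7 Mb
lecture capture: 4.510 Mbps × 3900 s × 1.01 = 17764.9 Mb
drone footage reel: 30.080 Mbps × 697 s × 1.01 = 21175.4 Mb
tutorial video: 5.570 Mbps × 2400 s × 1.01 = 13501.7 Mb
Total: 214985.7 Mb = 26873.2 MB.
At 1000 Mbps: 214985.7 / 1000 = 215 s ≈ 3.58 minutes.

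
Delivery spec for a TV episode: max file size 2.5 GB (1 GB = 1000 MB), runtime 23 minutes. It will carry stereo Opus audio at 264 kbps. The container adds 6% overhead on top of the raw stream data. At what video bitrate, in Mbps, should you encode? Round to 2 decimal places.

Budget: 2.5 GB = 20000.0 Mb.
Stream payload after overhead: 20000.0 / 1.06 = 18867.9 Mb.
23 min = 1380 s
Total bitrate budget: 18867.9 Mb / 1380 s = 13.672 Mbps.
Audio: 264 kbps = 0.264 Mbps.
Video: 13.672 − 0.264 = 13.408 Mbps.

13.41 Mbps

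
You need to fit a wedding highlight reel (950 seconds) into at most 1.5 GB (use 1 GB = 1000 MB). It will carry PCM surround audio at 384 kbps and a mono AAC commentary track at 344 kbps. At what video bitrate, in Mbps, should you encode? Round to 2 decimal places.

11.90 Mbps

Budget: 1.5 GB = 12000.0 Mb.
Total bitrate budget: 12000.0 Mb / 950 s = 12.632 Mbps.
Audio total: 384 + 344 = 728 kbps = 0.728 Mbps.
Video: 12.632 − 0.728 = 11.904 Mbps.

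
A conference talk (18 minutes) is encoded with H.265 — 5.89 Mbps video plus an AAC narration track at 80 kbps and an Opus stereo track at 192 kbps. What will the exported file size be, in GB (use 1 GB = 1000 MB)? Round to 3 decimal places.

0.832 GB

18 min = 1080 s
Audio total: 80 + 192 = 272 kbps = 0.272 Mbps.
Total bitrate: 5.89 + 0.272 = 6.162 Mbps.
Stream data: 6.162 Mbps × 1080 s = 6655.0 Mb.
6,655 Mb ÷ 8 = 831.9 MB → 0.8319 GB.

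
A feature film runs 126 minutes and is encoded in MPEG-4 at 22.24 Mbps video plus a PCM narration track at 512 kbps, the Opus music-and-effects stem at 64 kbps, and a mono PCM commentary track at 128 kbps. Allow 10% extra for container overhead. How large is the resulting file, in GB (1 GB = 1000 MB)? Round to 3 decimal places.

23.850 GB

126 min = 7560 s
Audio total: 512 + 64 + 128 = 704 kbps = 0.704 Mbps.
Total bitrate: 22.24 + 0.704 = 22.944 Mbps.
Stream data: 22.944 Mbps × 7560 s = 173456.6 Mb.
With 10% container overhead: ×1.10.
190,802 Mb ÷ 8 = 23,850 MB → 23.85 GB.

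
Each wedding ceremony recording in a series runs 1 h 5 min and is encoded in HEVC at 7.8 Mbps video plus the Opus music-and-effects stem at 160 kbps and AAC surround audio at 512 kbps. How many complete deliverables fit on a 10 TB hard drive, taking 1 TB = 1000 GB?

1 h 5 min = 65 min = 3900 s
Audio total: 160 + 512 = 672 kbps = 0.672 Mbps.
Total bitrate: 8.472 Mbps.
Per item: 8.472 Mbps × 3900 s = 33,041 Mb = 4,130 MB.
Capacity: 10 TB = 80,000,000 Mb; 2421.25 items → 2421 complete.

2421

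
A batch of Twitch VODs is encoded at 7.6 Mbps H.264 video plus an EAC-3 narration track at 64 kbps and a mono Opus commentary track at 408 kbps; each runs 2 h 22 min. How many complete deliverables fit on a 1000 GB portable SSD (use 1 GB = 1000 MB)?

116

2 h 22 min = 142 min = 8520 s
Audio total: 64 + 408 = 472 kbps = 0.472 Mbps.
Total bitrate: 8.072 Mbps.
Per item: 8.072 Mbps × 8520 s = 68,773 Mb = 8,597 MB.
Capacity: 1000 GB = 8,000,000 Mb; 116.32 items → 116 complete.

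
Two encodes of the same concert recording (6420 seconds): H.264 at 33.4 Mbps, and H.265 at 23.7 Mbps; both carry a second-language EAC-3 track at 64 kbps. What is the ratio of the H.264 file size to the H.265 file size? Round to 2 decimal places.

Audio: 64 kbps = 0.064 Mbps.
H.264: 33.464 Mbps × 6420 s = 214838.9 Mb = 26.855 GB.
H.265: 23.764 Mbps × 6420 s = 152564.9 Mb = 19.071 GB.
Ratio: 26.855 / 19.071 = 1.408.

1.41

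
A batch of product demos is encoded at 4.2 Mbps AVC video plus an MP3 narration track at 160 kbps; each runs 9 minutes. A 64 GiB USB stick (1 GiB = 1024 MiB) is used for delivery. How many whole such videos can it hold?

9 min = 540 s
Audio: 160 kbps = 0.160 Mbps.
Total bitrate: 4.360 Mbps.
Per item: 4.360 Mbps × 540 s = 2,354 Mb = 294.3 MB.
Capacity: 64 GiB = 549,756 Mb; 233.50 items → 233 complete.

233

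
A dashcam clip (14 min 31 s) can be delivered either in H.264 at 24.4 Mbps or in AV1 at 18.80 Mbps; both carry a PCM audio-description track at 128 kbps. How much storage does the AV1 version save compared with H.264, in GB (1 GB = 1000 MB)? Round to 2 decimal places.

0.61 GB

14 min 31 s = 871 s
Audio: 128 kbps = 0.128 Mbps.
H.264: 24.528 Mbps × 871 s = 21363.9 Mb = 2.670 GB.
AV1: 18.928 Mbps × 871 s = 16486.3 Mb = 2.061 GB.
Saving: 2.670 − 2.061 = 0.610 GB.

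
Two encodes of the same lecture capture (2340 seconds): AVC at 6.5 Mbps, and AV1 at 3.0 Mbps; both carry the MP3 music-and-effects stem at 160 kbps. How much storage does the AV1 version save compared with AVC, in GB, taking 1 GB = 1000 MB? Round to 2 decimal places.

1.02 GB

Audio: 160 kbps = 0.160 Mbps.
AVC: 6.660 Mbps × 2340 s = 15584.4 Mb = 1.948 GB.
AV1: 3.160 Mbps × 2340 s = 7394.4 Mb = 0.924 GB.
Saving: 1.948 − 0.924 = 1.024 GB.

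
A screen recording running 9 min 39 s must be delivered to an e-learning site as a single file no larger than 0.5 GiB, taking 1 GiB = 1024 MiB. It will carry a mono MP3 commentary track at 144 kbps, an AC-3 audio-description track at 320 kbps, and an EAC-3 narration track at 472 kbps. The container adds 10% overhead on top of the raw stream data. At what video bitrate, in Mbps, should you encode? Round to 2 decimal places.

5.81 Mbps

Budget: 0.5 GiB = 4295.0 Mb.
Stream payload after overhead: 4295.0 / 1.10 = 3904.5 Mb.
9 min 39 s = 579 s
Total bitrate budget: 3904.5 Mb / 579 s = 6.744 Mbps.
Audio total: 144 + 320 + 472 = 936 kbps = 0.936 Mbps.
Video: 6.744 − 0.936 = 5.808 Mbps.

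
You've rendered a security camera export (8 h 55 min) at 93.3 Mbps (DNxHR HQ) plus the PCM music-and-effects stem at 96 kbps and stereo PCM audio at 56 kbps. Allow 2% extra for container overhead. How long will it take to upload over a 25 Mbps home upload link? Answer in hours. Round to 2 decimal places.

34.00 hours

8 h 55 min = 535 min = 32100 s
Audio total: 96 + 56 = 152 kbps = 0.152 Mbps.
Total bitrate: 93.452 Mbps.
File: 93.452 Mbps × 32100 s = 2999809.2 Mb.
With 2% container overhead: ×1.02. → 3059805.4 Mb.
At 25 Mbps: 3059805.4 / 25 = 122392.2 s ≈ 34 hours.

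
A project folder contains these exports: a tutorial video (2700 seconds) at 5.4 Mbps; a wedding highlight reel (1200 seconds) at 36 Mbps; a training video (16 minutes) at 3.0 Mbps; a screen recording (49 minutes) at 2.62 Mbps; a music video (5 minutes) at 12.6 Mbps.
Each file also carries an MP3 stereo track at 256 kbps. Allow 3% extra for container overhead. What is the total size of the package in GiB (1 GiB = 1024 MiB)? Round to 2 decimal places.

8.90 GiB

Audio: 256 kbps = 0.256 Mbps.
tutorial video: 5.656 Mbps × 2700 s × 1.03 = 15729.3 Mb
wedding highlight reel: 36.256 Mbps × 1200 s × 1.03 = 44812.4 Mb
training video: 3.256 Mbps × 960 s × 1.03 = 3219.5 Mb
screen recording: 2.876 Mbps × 2940 s × 1.03 = 8709.1 Mb
music video: 12.856 Mbps × 300 s × 1.03 = 3972.5 Mb
Total: 76442.9 Mb = 9555.4 MB.
= 8.899 GiB.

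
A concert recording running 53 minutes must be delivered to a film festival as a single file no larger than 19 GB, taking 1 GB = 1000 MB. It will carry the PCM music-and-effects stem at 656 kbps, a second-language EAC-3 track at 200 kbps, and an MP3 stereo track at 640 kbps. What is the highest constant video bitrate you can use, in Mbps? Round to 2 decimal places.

Budget: 19 GB = 152000.0 Mb.
53 min = 3180 s
Total bitrate budget: 152000.0 Mb / 3180 s = 47.799 Mbps.
Audio total: 656 + 200 + 640 = 1496 kbps = 1.496 Mbps.
Video: 47.799 − 1.496 = 46.303 Mbps.

46.30 Mbps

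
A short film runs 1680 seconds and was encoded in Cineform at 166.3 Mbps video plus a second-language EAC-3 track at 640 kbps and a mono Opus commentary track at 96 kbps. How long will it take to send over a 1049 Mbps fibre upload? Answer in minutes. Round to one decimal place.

Audio total: 640 + 96 = 736 kbps = 0.736 Mbps.
Total bitrate: 167.036 Mbps.
File: 167.036 Mbps × 1680 s = 280620.5 Mb.
At 1049 Mbps: 280620.5 / 1049 = 267.5 s ≈ 4.46 minutes.

4.5 minutes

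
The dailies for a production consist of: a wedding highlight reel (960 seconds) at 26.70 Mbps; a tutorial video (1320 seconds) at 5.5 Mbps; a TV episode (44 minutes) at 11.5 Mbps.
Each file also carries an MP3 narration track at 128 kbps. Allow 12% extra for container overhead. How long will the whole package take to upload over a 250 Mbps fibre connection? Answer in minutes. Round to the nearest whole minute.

5 minutes

Audio: 128 kbps = 0.128 Mbps.
wedding highlight reel: 26.828 Mbps × 960 s × 1.12 = 28845.5 Mb
tutorial video: 5.628 Mbps × 1320 s × 1.12 = 8320.4 Mb
TV episode: 11.628 Mbps × 2640 s × 1.12 = 34381.7 Mb
Total: 71547.6 Mb = 8943.4 MB.
At 250 Mbps: 71547.6 / 250 = 286 s ≈ 4.77 minutes.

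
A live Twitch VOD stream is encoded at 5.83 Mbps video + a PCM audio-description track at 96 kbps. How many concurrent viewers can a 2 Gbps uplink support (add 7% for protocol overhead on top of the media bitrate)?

Audio: 96 kbps = 0.096 Mbps.
Per-viewer media rate: 5.926 Mbps.
On the wire with 7% overhead: 6.341 Mbps.
2 Gbps = 2,000 Mbps; 2,000 / 6.341 = 315.42 → 315 viewers.

315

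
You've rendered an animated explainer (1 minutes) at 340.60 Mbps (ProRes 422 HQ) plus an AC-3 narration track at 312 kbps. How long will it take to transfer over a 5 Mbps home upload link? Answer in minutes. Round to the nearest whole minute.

Audio: 312 kbps = 0.312 Mbps.
Total bitrate: 340.912 Mbps.
File: 340.912 Mbps × 60 s = 20454.7 Mb.
At 5 Mbps: 20454.7 / 5 = 4090.9 s ≈ 68.2 minutes.

68 minutes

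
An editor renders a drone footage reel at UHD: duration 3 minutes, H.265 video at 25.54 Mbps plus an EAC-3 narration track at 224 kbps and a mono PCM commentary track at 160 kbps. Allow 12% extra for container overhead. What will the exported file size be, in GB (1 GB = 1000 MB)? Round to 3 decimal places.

3 min = 180 s
Audio total: 224 + 160 = 384 kbps = 0.384 Mbps.
Total bitrate: 25.54 + 0.384 = 25.924 Mbps.
Stream data: 25.924 Mbps × 180 s = 4666.3 Mb.
With 12% container overhead: ×1.12.
5,226 Mb ÷ 8 = 653.3 MB → 0.6533 GB.

0.653 GB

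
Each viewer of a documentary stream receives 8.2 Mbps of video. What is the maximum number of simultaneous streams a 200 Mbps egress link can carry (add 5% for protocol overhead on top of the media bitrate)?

23

On the wire with 5% overhead: 8.610 Mbps.
200 Mbps = 200.0 Mbps; 200.0 / 8.610 = 23.23 → 23 viewers.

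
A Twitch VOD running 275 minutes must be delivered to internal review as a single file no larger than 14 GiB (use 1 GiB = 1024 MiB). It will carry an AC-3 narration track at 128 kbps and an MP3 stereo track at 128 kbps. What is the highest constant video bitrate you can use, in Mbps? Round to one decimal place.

Budget: 14 GiB = 120259.1 Mb.
275 min = 16500 s
Total bitrate budget: 120259.1 Mb / 16500 s = 7.288 Mbps.
Audio total: 128 + 128 = 256 kbps = 0.256 Mbps.
Video: 7.288 − 0.256 = 7.032 Mbps.

7.0 Mbps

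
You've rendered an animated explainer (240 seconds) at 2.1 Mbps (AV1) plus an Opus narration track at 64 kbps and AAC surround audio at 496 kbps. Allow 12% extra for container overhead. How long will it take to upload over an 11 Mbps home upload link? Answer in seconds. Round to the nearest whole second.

65 seconds

Audio total: 64 + 496 = 560 kbps = 0.560 Mbps.
Total bitrate: 2.660 Mbps.
File: 2.660 Mbps × 240 s = 638.4 Mb.
With 12% container overhead: ×1.12. → 715.0 Mb.
At 11 Mbps: 715.0 / 11 = 65.0 s ≈ 65 seconds.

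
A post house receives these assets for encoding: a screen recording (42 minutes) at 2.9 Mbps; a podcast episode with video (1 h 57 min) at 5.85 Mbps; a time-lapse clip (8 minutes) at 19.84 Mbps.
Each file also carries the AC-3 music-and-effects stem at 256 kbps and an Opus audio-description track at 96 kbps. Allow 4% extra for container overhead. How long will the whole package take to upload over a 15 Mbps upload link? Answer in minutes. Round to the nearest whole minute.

71 minutes

Audio total: 256 + 96 = 352 kbps = 0.352 Mbps.
screen recording: 3.252 Mbps × 2520 s × 1.04 = 8522.8 Mb
podcast episode with video: 6.202 Mbps × 7020 s × 1.04 = 45279.6 Mb
time-lapse clip: 20.192 Mbps × 480 s × 1.04 = 10079.8 Mb
Total: 63882.2 Mb = 7985.3 MB.
At 15 Mbps: 63882.2 / 15 = 4259 s ≈ 71 minutes.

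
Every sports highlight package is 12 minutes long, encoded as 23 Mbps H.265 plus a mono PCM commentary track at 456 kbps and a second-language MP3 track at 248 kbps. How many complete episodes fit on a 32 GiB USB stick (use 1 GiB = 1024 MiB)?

16

12 min = 720 s
Audio total: 456 + 248 = 704 kbps = 0.704 Mbps.
Total bitrate: 23.704 Mbps.
Per item: 23.704 Mbps × 720 s = 17,067 Mb = 2,133 MB.
Capacity: 32 GiB = 274,878 Mb; 16.11 items → 16 complete.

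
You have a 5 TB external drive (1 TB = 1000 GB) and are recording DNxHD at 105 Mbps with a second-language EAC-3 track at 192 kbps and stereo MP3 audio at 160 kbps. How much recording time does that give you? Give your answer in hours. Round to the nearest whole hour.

Audio total: 192 + 160 = 352 kbps = 0.352 Mbps.
Total bitrate: 105 + 0.352 = 105.352 Mbps.
Capacity: 5 TB = 40,000,000 Mb.
Recording time: 40,000,000 / 105.352 = 379,680 s ≈ 105 hours.

105 hours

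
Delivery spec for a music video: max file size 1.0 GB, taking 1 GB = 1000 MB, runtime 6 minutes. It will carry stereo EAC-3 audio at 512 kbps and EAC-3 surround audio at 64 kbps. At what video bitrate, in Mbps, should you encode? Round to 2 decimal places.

21.65 Mbps

Budget: 1.0 GB = 8000.0 Mb.
6 min = 360 s
Total bitrate budget: 8000.0 Mb / 360 s = 22.222 Mbps.
Audio total: 512 + 64 = 576 kbps = 0.576 Mbps.
Video: 22.222 − 0.576 = 21.646 Mbps.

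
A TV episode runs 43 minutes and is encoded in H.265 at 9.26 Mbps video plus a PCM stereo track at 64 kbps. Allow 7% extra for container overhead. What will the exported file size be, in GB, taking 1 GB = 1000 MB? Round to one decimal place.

43 min = 2580 s
Audio: 64 kbps = 0.064 Mbps.
Total bitrate: 9.26 + 0.064 = 9.324 Mbps.
Stream data: 9.324 Mbps × 2580 s = 24055.9 Mb.
With 7% container overhead: ×1.07.
25,740 Mb ÷ 8 = 3,217 MB → 3.217 GB.

3.2 GB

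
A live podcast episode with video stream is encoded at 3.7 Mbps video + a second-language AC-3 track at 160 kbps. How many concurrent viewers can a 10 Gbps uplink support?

Audio: 160 kbps = 0.160 Mbps.
Per-viewer media rate: 3.860 Mbps.
10 Gbps = 10,000 Mbps; 10,000 / 3.860 = 2590.67 → 2590 viewers.

2590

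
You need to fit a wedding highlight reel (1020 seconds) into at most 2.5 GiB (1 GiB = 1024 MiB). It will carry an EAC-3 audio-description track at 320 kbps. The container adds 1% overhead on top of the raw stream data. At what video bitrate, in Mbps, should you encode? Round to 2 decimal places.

Budget: 2.5 GiB = 21474.8 Mb.
Stream payload after overhead: 21474.8 / 1.01 = 21262.2 Mb.
Total bitrate budget: 21262.2 Mb / 1020 s = 20.845 Mbps.
Audio: 320 kbps = 0.320 Mbps.
Video: 20.845 − 0.320 = 20.525 Mbps.

20.53 Mbps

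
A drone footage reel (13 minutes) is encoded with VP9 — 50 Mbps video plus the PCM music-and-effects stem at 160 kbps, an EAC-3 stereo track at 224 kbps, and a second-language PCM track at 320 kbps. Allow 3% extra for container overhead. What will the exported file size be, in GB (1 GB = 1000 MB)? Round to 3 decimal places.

13 min = 780 s
Audio total: 160 + 224 + 320 = 704 kbps = 0.704 Mbps.
Total bitrate: 50 + 0.704 = 50.704 Mbps.
Stream data: 50.704 Mbps × 780 s = 39549.1 Mb.
With 3% container overhead: ×1.03.
40,736 Mb ÷ 8 = 5,092 MB → 5.092 GB.

5.092 GB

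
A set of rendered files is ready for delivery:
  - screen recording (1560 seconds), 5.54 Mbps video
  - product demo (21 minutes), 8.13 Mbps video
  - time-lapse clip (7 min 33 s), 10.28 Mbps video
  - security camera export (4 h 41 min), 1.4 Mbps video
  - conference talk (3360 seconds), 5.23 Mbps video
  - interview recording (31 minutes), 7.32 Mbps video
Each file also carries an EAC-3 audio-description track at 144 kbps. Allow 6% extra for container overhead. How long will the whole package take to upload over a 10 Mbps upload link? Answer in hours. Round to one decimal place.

Audio: 144 kbps = 0.144 Mbps.
screen recording: 5.684 Mbps × 1560 s × 1.06 = 9399.1 Mb
product demo: 8.274 Mbps × 1260 s × 1.06 = 11050.8 Mb
time-lapse clip: 10.424 Mbps × 453 s × 1.06 = 5005.4 Mb
security camera export: 1.544 Mbps × 16860 s × 1.06 = 27593.8 Mb
conference talk: 5.374 Mbps × 3360 s × 1.06 = 19140.0 Mb
interview recording: 7.464 Mbps × 1860 s × 1.06 = 14716.0 Mb
Total: 86905.0 Mb = 10863.1 MB.
At 10 Mbps: 86905.0 / 10 = 8691 s ≈ 2.41 hours.

2.4 hours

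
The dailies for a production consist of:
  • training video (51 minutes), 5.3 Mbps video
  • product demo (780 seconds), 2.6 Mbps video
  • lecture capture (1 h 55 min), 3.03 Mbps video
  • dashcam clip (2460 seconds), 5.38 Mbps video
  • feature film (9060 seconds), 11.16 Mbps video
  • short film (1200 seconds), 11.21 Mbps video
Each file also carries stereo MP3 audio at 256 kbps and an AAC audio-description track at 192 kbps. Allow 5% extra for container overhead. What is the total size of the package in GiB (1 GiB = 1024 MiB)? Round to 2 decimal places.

Audio total: 256 + 192 = 448 kbps = 0.448 Mbps.
training video: 5.748 Mbps × 3060 s × 1.05 = 18468.3 Mb
product demo: 3.048 Mbps × 780 s × 1.05 = 2496.3 Mb
lecture capture: 3.478 Mbps × 6900 s × 1.05 = 25198.1 Mb
dashcam clip: 5.828 Mbps × 2460 s × 1.05 = 15053.7 Mb
feature film: 11.608 Mbps × 9060 s × 1.05 = 110426.9 Mb
short film: 11.658 Mbps × 1200 s × 1.05 = 14689.1 Mb
Total: 186332.5 Mb = 23291.6 MB.
= 21.69 GiB.

21.69 GiB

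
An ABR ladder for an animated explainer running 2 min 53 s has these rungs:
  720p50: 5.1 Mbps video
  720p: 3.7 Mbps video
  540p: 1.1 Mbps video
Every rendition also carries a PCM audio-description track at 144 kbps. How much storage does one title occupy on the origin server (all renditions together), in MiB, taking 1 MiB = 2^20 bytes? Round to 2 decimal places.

213.08 MiB

2 min 53 s = 173 s
Audio: 144 kbps = 0.144 Mbps.
Sum of rendition bitrates: (5.1+0.144) + (3.7+0.144) + (1.1+0.144) = 10.332 Mbps.
× 173 s = 1,787 Mb = 223.4 MB = 213.1 MiB.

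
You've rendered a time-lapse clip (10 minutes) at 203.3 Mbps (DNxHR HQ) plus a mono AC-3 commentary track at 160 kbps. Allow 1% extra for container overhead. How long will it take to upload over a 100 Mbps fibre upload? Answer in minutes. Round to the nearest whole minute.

10 min = 600 s
Audio: 160 kbps = 0.160 Mbps.
Total bitrate: 203.460 Mbps.
File: 203.460 Mbps × 600 s = 122076.0 Mb.
With 1% container overhead: ×1.01. → 123296.8 Mb.
At 100 Mbps: 123296.8 / 100 = 1233.0 s ≈ 20.5 minutes.

21 minutes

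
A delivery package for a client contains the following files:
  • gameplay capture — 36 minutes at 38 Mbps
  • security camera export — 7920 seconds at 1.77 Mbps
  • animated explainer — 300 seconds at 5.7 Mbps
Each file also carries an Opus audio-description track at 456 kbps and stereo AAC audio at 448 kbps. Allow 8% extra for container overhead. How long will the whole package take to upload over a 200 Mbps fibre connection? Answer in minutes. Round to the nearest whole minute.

Audio total: 456 + 448 = 904 kbps = 0.904 Mbps.
gameplay capture: 38.904 Mbps × 2160 s × 1.08 = 90755.3 Mb
security camera export: 2.674 Mbps × 7920 s × 1.08 = 22872.3 Mb
animated explainer: 6.604 Mbps × 300 s × 1.08 = 2139.7 Mb
Total: 115767.3 Mb = 14470.9 MB.
At 200 Mbps: 115767.3 / 200 = 579 s ≈ 9.65 minutes.

10 minutes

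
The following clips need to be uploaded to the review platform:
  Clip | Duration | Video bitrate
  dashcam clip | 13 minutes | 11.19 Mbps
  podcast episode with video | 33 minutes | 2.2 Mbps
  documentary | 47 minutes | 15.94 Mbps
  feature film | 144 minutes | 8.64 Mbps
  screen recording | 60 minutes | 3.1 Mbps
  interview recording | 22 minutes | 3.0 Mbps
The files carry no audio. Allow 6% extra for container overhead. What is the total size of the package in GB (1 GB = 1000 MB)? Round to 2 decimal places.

19.58 GB

dashcam clip: 11.190 Mbps × 780 s × 1.06 = 9251.9 Mb
podcast episode with video: 2.200 Mbps × 1980 s × 1.06 = 4617.4 Mb
documentary: 15.940 Mbps × 2820 s × 1.06 = 47647.8 Mb
feature film: 8.640 Mbps × 8640 s × 1.06 = 79128.6 Mb
screen recording: 3.100 Mbps × 3600 s × 1.06 = 11829.6 Mb
interview recording: 3.000 Mbps × 1320 s × 1.06 = 4197.6 Mb
Total: 156672.9 Mb = 19584.1 MB.
= 19.58 GB.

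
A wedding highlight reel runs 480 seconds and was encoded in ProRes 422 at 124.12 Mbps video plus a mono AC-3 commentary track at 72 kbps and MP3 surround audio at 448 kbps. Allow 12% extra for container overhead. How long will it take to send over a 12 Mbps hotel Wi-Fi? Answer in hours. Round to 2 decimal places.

Audio total: 72 + 448 = 520 kbps = 0.520 Mbps.
Total bitrate: 124.640 Mbps.
File: 124.640 Mbps × 480 s = 59827.2 Mb.
With 12% container overhead: ×1.12. → 67006.5 Mb.
At 12 Mbps: 67006.5 / 12 = 5583.9 s ≈ 1.55 hours.

1.55 hours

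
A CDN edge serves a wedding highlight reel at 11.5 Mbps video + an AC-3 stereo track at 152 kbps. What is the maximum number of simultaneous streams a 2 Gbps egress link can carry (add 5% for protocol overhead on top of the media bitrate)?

163

Audio: 152 kbps = 0.152 Mbps.
Per-viewer media rate: 11.652 Mbps.
On the wire with 5% overhead: 12.235 Mbps.
2 Gbps = 2,000 Mbps; 2,000 / 12.235 = 163.47 → 163 viewers.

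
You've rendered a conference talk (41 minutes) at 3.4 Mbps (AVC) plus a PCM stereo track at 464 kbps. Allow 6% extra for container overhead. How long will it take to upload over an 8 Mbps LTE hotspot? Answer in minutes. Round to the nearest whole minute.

41 min = 2460 s
Audio: 464 kbps = 0.464 Mbps.
Total bitrate: 3.864 Mbps.
File: 3.864 Mbps × 2460 s = 9505.4 Mb.
With 6% container overhead: ×1.06. → 10075.8 Mb.
At 8 Mbps: 10075.8 / 8 = 1259.5 s ≈ 21 minutes.

21 minutes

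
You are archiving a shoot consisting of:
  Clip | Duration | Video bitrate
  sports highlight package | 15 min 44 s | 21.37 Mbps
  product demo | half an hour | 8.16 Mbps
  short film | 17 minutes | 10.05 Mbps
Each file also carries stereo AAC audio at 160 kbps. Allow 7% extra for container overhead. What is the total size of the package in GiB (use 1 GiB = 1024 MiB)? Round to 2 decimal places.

Audio: 160 kbps = 0.160 Mbps.
sports highlight package: 21.530 Mbps × 944 s × 1.07 = 21747.0 Mb
product demo: 8.320 Mbps × 1800 s × 1.07 = 16024.3 Mb
short film: 10.210 Mbps × 1020 s × 1.07 = 11143.2 Mb
Total: 48914.5 Mb = 6114.3 MB.
= 5.694 GiB.

5.69 GiB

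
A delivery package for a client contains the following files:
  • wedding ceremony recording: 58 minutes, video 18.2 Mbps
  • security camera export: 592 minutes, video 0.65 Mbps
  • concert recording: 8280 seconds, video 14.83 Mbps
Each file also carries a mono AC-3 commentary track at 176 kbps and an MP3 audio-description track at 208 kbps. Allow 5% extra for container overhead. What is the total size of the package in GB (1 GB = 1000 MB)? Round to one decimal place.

Audio total: 176 + 208 = 384 kbps = 0.384 Mbps.
wedding ceremony recording: 18.584 Mbps × 3480 s × 1.05 = 67905.9 Mb
security camera export: 1.034 Mbps × 35520 s × 1.05 = 38564.1 Mb
concert recording: 15.214 Mbps × 8280 s × 1.05 = 132270.5 Mb
Total: 238740.5 Mb = 29842.6 MB.
= 29.84 GB.

29.8 GB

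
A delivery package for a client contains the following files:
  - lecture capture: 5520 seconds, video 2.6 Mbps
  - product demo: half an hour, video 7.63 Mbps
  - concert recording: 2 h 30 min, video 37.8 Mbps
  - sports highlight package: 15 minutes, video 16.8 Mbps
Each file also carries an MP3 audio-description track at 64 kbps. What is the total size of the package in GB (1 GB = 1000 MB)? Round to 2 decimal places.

48.06 GB

Audio: 64 kbps = 0.064 Mbps.
lecture capture: 2.664 Mbps × 5520 s = 14705.3 Mb
product demo: 7.694 Mbps × 1800 s = 13849.2 Mb
concert recording: 37.864 Mbps × 9000 s = 340776.0 Mb
sports highlight package: 16.864 Mbps × 900 s = 15177.6 Mb
Total: 384508.1 Mb = 48063.5 MB.
= 48.06 GB.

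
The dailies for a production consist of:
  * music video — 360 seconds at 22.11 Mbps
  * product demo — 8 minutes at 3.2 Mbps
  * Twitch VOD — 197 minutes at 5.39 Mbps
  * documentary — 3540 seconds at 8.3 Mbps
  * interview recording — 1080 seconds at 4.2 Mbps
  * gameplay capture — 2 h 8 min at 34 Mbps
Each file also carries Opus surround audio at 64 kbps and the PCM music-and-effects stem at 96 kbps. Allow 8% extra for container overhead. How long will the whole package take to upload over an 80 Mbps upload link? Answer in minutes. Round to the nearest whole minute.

84 minutes

Audio total: 64 + 96 = 160 kbps = 0.160 Mbps.
music video: 22.270 Mbps × 360 s × 1.08 = 8658.6 Mb
product demo: 3.360 Mbps × 480 s × 1.08 = 1741.8 Mb
Twitch VOD: 5.550 Mbps × 11820 s × 1.08 = 70849.1 Mb
documentary: 8.460 Mbps × 3540 s × 1.08 = 32344.3 Mb
interview recording: 4.360 Mbps × 1080 s × 1.08 = 5085.5 Mb
gameplay capture: 34.160 Mbps × 7680 s × 1.08 = 283336.7 Mb
Total: 402016.0 Mb = 50252.0 MB.
At 80 Mbps: 402016.0 / 80 = 5025 s ≈ 83.8 minutes.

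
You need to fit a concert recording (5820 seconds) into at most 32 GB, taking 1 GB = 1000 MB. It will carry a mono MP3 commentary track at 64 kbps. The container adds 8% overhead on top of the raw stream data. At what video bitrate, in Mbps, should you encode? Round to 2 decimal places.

40.66 Mbps

Budget: 32 GB = 256000.0 Mb.
Stream payload after overhead: 256000.0 / 1.08 = 237037.0 Mb.
Total bitrate budget: 237037.0 Mb / 5820 s = 40.728 Mbps.
Audio: 64 kbps = 0.064 Mbps.
Video: 40.728 − 0.064 = 40.664 Mbps.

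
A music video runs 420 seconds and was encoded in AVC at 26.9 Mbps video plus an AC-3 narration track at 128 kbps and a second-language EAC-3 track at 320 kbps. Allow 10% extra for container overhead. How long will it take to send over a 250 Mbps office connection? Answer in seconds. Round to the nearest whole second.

Audio total: 128 + 320 = 448 kbps = 0.448 Mbps.
Total bitrate: 27.348 Mbps.
File: 27.348 Mbps × 420 s = 11486.2 Mb.
With 10% container overhead: ×1.10. → 12634.8 Mb.
At 250 Mbps: 12634.8 / 250 = 50.5 s ≈ 50.5 seconds.

51 seconds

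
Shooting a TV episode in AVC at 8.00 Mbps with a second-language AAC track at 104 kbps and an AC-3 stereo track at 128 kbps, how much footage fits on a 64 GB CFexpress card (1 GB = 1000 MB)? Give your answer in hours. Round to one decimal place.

17.3 hours

Audio total: 104 + 128 = 232 kbps = 0.232 Mbps.
Total bitrate: 8.00 + 0.232 = 8.232 Mbps.
Capacity: 64 GB = 512,000 Mb.
Recording time: 512,000 / 8.232 = 62,196 s ≈ 17.3 hours.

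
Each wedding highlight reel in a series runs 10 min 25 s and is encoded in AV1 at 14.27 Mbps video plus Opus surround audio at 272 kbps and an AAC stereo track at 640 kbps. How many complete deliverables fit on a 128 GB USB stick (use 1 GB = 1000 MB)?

10 min 25 s = 625 s
Audio total: 272 + 640 = 912 kbps = 0.912 Mbps.
Total bitrate: 15.182 Mbps.
Per item: 15.182 Mbps × 625 s = 9,489 Mb = 1,186 MB.
Capacity: 128 GB = 1,024,000 Mb; 107.92 items → 107 complete.

107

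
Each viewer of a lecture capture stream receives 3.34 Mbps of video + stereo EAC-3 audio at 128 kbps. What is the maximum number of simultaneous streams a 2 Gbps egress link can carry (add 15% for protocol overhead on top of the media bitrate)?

Audio: 128 kbps = 0.128 Mbps.
Per-viewer media rate: 3.468 Mbps.
On the wire with 15% overhead: 3.988 Mbps.
2 Gbps = 2,000 Mbps; 2,000 / 3.988 = 501.48 → 501 viewers.

501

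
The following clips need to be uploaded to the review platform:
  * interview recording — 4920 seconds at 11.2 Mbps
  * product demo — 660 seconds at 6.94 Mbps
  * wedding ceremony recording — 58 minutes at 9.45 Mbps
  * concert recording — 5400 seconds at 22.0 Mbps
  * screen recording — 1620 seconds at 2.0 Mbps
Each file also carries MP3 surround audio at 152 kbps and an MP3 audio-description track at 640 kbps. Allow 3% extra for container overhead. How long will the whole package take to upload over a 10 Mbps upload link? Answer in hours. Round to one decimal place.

Audio total: 152 + 640 = 792 kbps = 0.792 Mbps.
interview recording: 11.992 Mbps × 4920 s × 1.03 = 60770.7 Mb
product demo: 7.732 Mbps × 660 s × 1.03 = 5256.2 Mb
wedding ceremony recording: 10.242 Mbps × 3480 s × 1.03 = 36711.4 Mb
concert recording: 22.792 Mbps × 5400 s × 1.03 = 126769.1 Mb
screen recording: 2.792 Mbps × 1620 s × 1.03 = 4658.7 Mb
Total: 234166.1 Mb = 29270.8 MB.
At 10 Mbps: 234166.1 / 10 = 23417 s ≈ 6.5 hours.

6.5 hours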